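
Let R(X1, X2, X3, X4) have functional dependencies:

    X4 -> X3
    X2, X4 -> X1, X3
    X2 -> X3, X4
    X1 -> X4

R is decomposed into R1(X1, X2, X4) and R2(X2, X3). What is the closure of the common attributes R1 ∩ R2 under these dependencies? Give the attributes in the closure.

X1, X2, X3, X4

R1 ∩ R2 = {X2}.
X2 → X3, X4 applies, adding X3, X4
X2, X4 → X1, X3 applies, adding X1
Closure: {X1, X2, X3, X4}.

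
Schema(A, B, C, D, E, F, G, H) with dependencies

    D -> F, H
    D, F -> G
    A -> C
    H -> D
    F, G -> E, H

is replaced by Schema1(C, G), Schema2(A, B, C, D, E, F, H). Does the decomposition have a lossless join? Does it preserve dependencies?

Lossless test: (C)⁺ = {C}, which is a superkey of neither fragment — lossy.
Dependency preservation: the restricted closure of {D, F} across the fragments never reaches {G}, so D, F → G cannot be enforced without a join — not preserved.

lossy and not dependency-preserving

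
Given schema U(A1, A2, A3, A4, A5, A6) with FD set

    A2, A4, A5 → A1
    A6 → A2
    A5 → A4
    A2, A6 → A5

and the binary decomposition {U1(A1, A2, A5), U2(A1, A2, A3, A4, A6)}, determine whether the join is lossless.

Common attributes: U1 ∩ U2 = {A1, A2}.
No dependency enlarges {A1, A2}, so (A1, A2)⁺ = {A1, A2}.
The closure contains neither all of U1 = {A1, A2, A5} nor all of U2 = {A1, A2, A3, A4, A6}, so the common attributes are not a superkey of either fragment. The join is lossy.

No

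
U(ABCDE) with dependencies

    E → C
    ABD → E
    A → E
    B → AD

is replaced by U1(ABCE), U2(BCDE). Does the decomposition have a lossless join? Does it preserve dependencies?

Lossless test: (BCE)⁺ = {ABCDE}, which contains all of one fragment — lossless.
Dependency preservation: ABD → E; B → AD are not contained in any single fragment, but the restricted closure of each left-hand side across the fragments still reaches the right-hand side; the remaining FDs each lie inside some fragment. All dependencies are preserved.

lossless and dependency-preserving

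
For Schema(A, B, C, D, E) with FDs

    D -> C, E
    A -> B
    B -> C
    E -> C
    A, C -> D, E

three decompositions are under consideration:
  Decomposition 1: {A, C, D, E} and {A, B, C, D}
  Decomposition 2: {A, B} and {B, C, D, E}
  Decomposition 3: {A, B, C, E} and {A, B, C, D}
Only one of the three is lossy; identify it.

Decomposition 2

Decomposition 1: common = {A, C, D}, closure = {A, B, C, D, E} → lossless.
Decomposition 2: common = {B}, closure = {B, C} → lossy.
Decomposition 3: common = {A, B, C}, closure = {A, B, C, D, E} → lossless.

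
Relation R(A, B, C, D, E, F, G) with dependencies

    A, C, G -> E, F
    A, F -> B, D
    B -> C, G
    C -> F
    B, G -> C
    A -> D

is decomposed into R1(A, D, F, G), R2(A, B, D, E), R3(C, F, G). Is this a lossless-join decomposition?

No

Chase test. Columns are A, B, C, D, E, F, G; row i has aⱼ where attribute j ∈ Ri, else bᵢⱼ.
Initial tableau (one row per fragment):
  row 1: a1 b12 b13 a4 b15 a6 a7
  row 2: a1 a2 b23 a4 a5 b26 b27
  row 3: b31 b32 a3 b34 b35 a6 a7
No row becomes fully distinguished — the join is lossy.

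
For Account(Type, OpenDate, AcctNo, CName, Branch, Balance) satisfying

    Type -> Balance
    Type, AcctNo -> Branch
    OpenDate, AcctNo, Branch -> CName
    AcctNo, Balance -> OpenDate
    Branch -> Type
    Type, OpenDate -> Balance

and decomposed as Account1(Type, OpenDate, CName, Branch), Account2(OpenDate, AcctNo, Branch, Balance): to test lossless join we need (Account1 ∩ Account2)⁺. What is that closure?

Account1 ∩ Account2 = {OpenDate, Branch}.
Branch → Type applies, adding Type
Type, OpenDate → Balance applies, adding Balance
Closure: {Type, OpenDate, Branch, Balance}.

Type, OpenDate, Branch, Balance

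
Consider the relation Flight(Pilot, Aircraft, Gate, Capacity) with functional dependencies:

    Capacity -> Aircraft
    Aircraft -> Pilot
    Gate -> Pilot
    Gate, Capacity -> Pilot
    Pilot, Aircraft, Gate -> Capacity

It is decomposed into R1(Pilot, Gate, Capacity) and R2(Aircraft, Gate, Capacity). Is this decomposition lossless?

Yes

Common attributes: R1 ∩ R2 = {Gate, Capacity}.
Closure of {Gate, Capacity}: Capacity → Aircraft applies, adding Aircraft; Aircraft → Pilot applies, adding Pilot. So (Gate, Capacity)⁺ = {Pilot, Aircraft, Gate, Capacity}.
This closure contains every attribute of R1, so R1 ∩ R2 → R1. The join is lossless.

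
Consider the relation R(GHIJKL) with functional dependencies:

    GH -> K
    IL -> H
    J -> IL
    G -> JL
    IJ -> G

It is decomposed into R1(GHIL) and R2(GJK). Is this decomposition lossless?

Common attributes: R1 ∩ R2 = {G}.
Closure of {G}: G → JL applies, adding JL; J → IL applies, adding I; IL → H applies, adding H; GH → K applies, adding K. So (G)⁺ = {GHIJKL}.
This closure contains every attribute of R1, so R1 ∩ R2 → R1. The join is lossless.

Yes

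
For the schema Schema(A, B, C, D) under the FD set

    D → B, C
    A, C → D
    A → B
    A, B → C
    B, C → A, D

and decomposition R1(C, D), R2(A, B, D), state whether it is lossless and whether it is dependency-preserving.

lossless but not dependency-preserving

Lossless test: (D)⁺ = {A, B, C, D}, which contains all of one fragment — lossless.
Dependency preservation: the restricted closure of {B, C} across the fragments never reaches {A, D}, so B, C → A, D cannot be enforced without a join — not preserved.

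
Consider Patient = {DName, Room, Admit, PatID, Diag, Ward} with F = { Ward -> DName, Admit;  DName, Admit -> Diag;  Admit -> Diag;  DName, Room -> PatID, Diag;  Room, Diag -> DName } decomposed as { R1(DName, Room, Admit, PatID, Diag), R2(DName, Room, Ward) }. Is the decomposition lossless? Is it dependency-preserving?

lossy and not dependency-preserving

Lossless test: (DName, Room)⁺ = {DName, Room, PatID, Diag}, which is a superkey of neither fragment — lossy.
Dependency preservation: the restricted closure of {Ward} across the fragments never reaches {DName, Admit}, so Ward → DName, Admit cannot be enforced without a join — not preserved.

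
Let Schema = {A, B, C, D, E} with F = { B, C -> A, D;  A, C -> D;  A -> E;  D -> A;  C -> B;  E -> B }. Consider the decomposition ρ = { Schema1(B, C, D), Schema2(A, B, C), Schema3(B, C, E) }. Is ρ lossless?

Chase test. Columns are A, B, C, D, E; row i has aⱼ where attribute j ∈ Schemai, else bᵢⱼ.
Initial tableau (one row per fragment):
  row 1: b11 a2 a3 a4 b15
  row 2: a1 a2 a3 b24 b25
  row 3: b31 a2 a3 b34 a5
Rows 1 and 2 agree on B, C; apply B, C→A, D and equate their A, D entries.
Rows 1 and 3 agree on B, C; apply B, C→A, D and equate their A, D entries.
Rows 1 and 2 agree on A; apply A→E and equate their E entries.
Rows 1 and 3 agree on A; apply A→E and equate their E entries.
Row 1 is now all distinguished symbols — the join is lossless.

Yes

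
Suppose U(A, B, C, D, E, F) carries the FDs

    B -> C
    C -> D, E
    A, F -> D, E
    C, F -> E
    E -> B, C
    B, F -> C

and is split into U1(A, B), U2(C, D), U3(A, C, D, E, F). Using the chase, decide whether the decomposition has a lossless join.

Chase test. Columns are A, B, C, D, E, F; row i has aⱼ where attribute j ∈ Ui, else bᵢⱼ.
Initial tableau (one row per fragment):
  row 1: a1 a2 b13 b14 b15 b16
  row 2: b21 b22 a3 a4 b25 b26
  row 3: a1 b32 a3 a4 a5 a6
Rows 2 and 3 agree on C; apply C→D, E and equate their D, E entries.
Rows 2 and 3 agree on E; apply E→B, C and equate their B, C entries.
No row becomes fully distinguished — the join is lossy.

No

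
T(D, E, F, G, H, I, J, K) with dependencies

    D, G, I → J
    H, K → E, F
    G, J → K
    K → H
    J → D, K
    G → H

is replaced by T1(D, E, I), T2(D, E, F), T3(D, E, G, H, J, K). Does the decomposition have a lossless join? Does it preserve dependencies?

lossy and not dependency-preserving

Lossless test (chase): applying each FD to every pair of rows produces no changes in the tableau, so no row becomes fully distinguished — the join is lossy.
Dependency preservation: the restricted closure of {D, G, I} across the fragments never reaches {J}, so D, G, I → J cannot be enforced without a join — not preserved.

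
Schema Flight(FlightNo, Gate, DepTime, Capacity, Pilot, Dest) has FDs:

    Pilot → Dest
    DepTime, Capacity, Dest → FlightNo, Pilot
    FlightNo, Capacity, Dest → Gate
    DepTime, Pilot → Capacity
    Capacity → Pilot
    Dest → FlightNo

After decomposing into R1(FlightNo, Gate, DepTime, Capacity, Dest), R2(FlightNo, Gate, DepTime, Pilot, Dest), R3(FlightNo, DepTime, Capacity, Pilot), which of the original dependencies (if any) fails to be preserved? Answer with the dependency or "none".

none

Pilot → Dest lies within R2.
DepTime, Capacity, Dest → FlightNo, Pilot: restricted closure across fragments reaches FlightNo, Pilot.
FlightNo, Capacity, Dest → Gate lies within R1.
DepTime, Pilot → Capacity lies within R3.
Capacity → Pilot lies within R3.
Dest → FlightNo lies within R1.
Every dependency is enforceable on the fragments, so the decomposition is dependency-preserving.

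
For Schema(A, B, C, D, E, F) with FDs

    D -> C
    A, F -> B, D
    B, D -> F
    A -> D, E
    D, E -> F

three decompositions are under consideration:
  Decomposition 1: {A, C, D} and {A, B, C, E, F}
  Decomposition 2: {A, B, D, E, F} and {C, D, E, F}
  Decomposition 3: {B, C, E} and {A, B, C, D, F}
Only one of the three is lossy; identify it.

Decomposition 3

Decomposition 1: common = {A, C}, closure = {A, B, C, D, E, F} → lossless.
Decomposition 2: common = {D, E, F}, closure = {C, D, E, F} → lossless.
Decomposition 3: common = {B, C}, closure = {B, C} → lossy.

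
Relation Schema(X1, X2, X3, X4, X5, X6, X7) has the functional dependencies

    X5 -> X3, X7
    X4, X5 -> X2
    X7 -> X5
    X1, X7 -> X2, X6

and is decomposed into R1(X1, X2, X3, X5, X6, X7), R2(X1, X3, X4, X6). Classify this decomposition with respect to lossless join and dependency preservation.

lossy and not dependency-preserving

Lossless test: (X1, X3, X6)⁺ = {X1, X3, X6}, which is a superkey of neither fragment — lossy.
Dependency preservation: the restricted closure of {X4, X5} across the fragments never reaches {X2}, so X4, X5 → X2 cannot be enforced without a join — not preserved.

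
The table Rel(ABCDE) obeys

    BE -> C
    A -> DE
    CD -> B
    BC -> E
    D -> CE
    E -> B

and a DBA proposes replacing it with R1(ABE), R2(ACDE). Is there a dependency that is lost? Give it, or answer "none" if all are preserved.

BC -> E

Check BC → E: no single fragment contains all of {BCE}, and the restricted closure of {BC} across the fragments never reaches {E}.
BE → C is preserved.
A → DE is preserved.
CD → B is preserved.
D → CE is preserved.
E → B is preserved.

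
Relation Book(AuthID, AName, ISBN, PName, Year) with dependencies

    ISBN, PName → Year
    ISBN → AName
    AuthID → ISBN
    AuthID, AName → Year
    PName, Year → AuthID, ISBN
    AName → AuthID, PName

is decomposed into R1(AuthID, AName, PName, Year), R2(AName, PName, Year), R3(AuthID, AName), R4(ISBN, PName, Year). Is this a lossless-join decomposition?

Chase test. Columns are AuthID, AName, ISBN, PName, Year; row i has aⱼ where attribute j ∈ Ri, else bᵢⱼ.
Initial tableau (one row per fragment):
  row 1: a1 a2 b13 a4 a5
  row 2: b21 a2 b23 a4 a5
  row 3: a1 a2 b33 b34 b35
  row 4: b41 b42 a3 a4 a5
Rows 1 and 3 agree on AuthID; apply AuthID→ISBN and equate their ISBN entries.
Rows 1 and 3 agree on AuthID, AName; apply AuthID, AName→Year and equate their Year entries.
Rows 1 and 2 agree on PName, Year; apply PName, Year→AuthID, ISBN and equate their AuthID, ISBN entries.
Rows 1 and 4 agree on PName, Year; apply PName, Year→AuthID, ISBN and equate their AuthID, ISBN entries.
Rows 1 and 3 agree on AName; apply AName→AuthID, PName and equate their AuthID, PName entries.
Rows 1 and 4 agree on ISBN; apply ISBN→AName and equate their AName entries.
Row 1 is now all distinguished symbols — the join is lossless.

Yes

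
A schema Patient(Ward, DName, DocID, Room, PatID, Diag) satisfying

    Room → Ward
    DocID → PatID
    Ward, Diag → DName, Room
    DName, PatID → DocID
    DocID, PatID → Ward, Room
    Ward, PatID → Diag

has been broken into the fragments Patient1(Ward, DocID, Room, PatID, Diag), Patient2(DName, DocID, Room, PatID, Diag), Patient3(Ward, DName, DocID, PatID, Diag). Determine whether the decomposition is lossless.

Yes

Chase test. Columns are Ward, DName, DocID, Room, PatID, Diag; row i has aⱼ where attribute j ∈ Patienti, else bᵢⱼ.
Initial tableau (one row per fragment):
  row 1: a1 b12 a3 a4 a5 a6
  row 2: b21 a2 a3 a4 a5 a6
  row 3: a1 a2 a3 b34 a5 a6
Rows 1 and 2 agree on Room; apply Room→Ward and equate their Ward entries.
Rows 1 and 2 agree on Ward, Diag; apply Ward, Diag→DName, Room and equate their DName, Room entries.
Rows 1 and 3 agree on Ward, Diag; apply Ward, Diag→DName, Room and equate their DName, Room entries.
Row 1 is now all distinguished symbols — the join is lossless.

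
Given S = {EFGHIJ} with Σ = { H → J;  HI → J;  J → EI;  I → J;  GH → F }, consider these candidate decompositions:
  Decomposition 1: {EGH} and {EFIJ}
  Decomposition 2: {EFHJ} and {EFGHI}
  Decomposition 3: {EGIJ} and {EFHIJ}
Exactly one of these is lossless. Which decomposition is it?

Decomposition 1: common = {E}, closure = {E} → lossy.
Decomposition 2: common = {EFH}, closure = {EFHIJ} → lossless.
Decomposition 3: common = {EIJ}, closure = {EIJ} → lossy.

Decomposition 2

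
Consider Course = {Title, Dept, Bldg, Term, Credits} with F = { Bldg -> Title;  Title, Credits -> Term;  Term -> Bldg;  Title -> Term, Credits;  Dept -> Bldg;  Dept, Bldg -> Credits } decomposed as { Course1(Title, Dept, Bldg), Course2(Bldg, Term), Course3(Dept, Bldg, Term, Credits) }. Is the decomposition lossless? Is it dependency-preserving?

Lossless test (chase): Rows 1 and 2 agree on Bldg; apply Bldg→Title and equate their Title entries. Rows 1 and 3 agree on Bldg; apply Bldg→Title and equate their Title entries. Rows 1 and 2 agree on Title; apply Title→Term, Credits and equate their Term, Credits entries. Rows 1 and 3 agree on Title; apply Title→Term, Credits and equate their Term, Credits entries. Row 1 is now all distinguished symbols — the join is lossless.
Dependency preservation: Title, Credits → Term; Title → Term, Credits are not contained in any single fragment, but the restricted closure of each left-hand side across the fragments still reaches the right-hand side; the remaining FDs each lie inside some fragment. All dependencies are preserved.

lossless and dependency-preserving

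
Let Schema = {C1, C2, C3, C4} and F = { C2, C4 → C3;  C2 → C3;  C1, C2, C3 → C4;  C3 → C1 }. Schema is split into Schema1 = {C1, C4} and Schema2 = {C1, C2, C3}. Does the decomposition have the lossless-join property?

No

Common attributes: Schema1 ∩ Schema2 = {C1}.
No dependency enlarges {C1}, so (C1)⁺ = {C1}.
The closure contains neither all of Schema1 = {C1, C4} nor all of Schema2 = {C1, C2, C3}, so the common attributes are not a superkey of either fragment. The join is lossy.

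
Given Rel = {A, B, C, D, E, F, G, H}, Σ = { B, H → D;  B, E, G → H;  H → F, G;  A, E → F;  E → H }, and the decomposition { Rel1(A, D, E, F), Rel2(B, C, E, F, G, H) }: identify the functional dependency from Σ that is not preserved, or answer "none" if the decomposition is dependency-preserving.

B, H → D

Check B, H → D: no single fragment contains all of {B, D, H}, and the restricted closure of {B, H} across the fragments never reaches {D}.
B, E, G → H is preserved.
H → F, G is preserved.
A, E → F is preserved.
E → H is preserved.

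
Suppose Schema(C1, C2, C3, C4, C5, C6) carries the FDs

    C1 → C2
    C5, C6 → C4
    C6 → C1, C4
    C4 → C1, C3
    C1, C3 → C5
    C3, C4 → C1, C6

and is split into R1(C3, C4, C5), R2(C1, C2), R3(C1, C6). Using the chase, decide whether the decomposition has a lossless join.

No

Chase test. Columns are C1, C2, C3, C4, C5, C6; row i has aⱼ where attribute j ∈ Ri, else bᵢⱼ.
Initial tableau (one row per fragment):
  row 1: b11 b12 a3 a4 a5 b16
  row 2: a1 a2 b23 b24 b25 b26
  row 3: a1 b32 b33 b34 b35 a6
Rows 2 and 3 agree on C1; apply C1→C2 and equate their C2 entries.
No row becomes fully distinguished — the join is lossy.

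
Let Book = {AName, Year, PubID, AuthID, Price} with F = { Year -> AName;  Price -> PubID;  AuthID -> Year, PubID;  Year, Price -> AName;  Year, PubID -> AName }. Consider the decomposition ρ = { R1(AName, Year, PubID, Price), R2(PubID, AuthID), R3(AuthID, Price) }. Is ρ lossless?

No

Chase test. Columns are AName, Year, PubID, AuthID, Price; row i has aⱼ where attribute j ∈ Ri, else bᵢⱼ.
Initial tableau (one row per fragment):
  row 1: a1 a2 a3 b14 a5
  row 2: b21 b22 a3 a4 b25
  row 3: b31 b32 b33 a4 a5
Rows 1 and 3 agree on Price; apply Price→PubID and equate their PubID entries.
Rows 2 and 3 agree on AuthID; apply AuthID→Year, PubID and equate their Year, PubID entries.
Rows 2 and 3 agree on Year, PubID; apply Year, PubID→AName and equate their AName entries.
No row becomes fully distinguished — the join is lossy.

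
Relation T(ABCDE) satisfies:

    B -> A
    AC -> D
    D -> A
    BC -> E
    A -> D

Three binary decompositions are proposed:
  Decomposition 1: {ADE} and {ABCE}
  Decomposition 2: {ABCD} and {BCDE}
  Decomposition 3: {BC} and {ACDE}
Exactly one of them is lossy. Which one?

Decomposition 1: common = {AE}, closure = {ADE} → lossless.
Decomposition 2: common = {BCD}, closure = {ABCDE} → lossless.
Decomposition 3: common = {C}, closure = {C} → lossy.

Decomposition 3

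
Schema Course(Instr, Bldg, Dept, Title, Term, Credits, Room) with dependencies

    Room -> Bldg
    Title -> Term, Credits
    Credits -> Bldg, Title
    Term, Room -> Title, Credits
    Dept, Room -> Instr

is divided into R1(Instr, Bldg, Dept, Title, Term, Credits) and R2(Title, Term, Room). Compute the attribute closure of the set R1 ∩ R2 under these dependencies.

R1 ∩ R2 = {Title, Term}.
Title → Term, Credits applies, adding Credits
Credits → Bldg, Title applies, adding Bldg
Closure: {Bldg, Title, Term, Credits}.

Bldg, Title, Term, Credits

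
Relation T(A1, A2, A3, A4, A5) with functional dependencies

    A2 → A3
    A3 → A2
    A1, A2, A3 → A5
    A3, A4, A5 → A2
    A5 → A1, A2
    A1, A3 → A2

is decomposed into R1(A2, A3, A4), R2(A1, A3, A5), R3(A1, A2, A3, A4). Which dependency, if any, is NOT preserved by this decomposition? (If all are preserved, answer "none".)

A2 → A3 lies within R1.
A3 → A2 lies within R1.
A1, A2, A3 → A5: restricted closure across fragments reaches A5.
A3, A4, A5 → A2: restricted closure across fragments reaches A2.
A5 → A1, A2: restricted closure across fragments reaches A1, A2.
A1, A3 → A2 lies within R3.
Every dependency is enforceable on the fragments, so the decomposition is dependency-preserving.

none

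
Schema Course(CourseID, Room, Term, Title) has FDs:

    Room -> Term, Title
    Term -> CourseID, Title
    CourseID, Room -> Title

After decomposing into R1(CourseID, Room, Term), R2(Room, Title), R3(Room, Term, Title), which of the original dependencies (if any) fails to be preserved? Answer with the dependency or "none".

none

Room → Term, Title lies within R3.
Term → CourseID, Title: restricted closure across fragments reaches CourseID, Title.
CourseID, Room → Title: restricted closure across fragments reaches Title.
Every dependency is enforceable on the fragments, so the decomposition is dependency-preserving.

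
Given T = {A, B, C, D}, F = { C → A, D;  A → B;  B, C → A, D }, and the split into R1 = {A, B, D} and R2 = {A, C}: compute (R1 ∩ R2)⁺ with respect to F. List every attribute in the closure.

A, B

R1 ∩ R2 = {A}.
A → B applies, adding B
Closure: {A, B}.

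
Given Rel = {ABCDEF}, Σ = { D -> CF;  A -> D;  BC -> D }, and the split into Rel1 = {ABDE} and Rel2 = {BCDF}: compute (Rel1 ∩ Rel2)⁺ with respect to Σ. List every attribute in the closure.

Rel1 ∩ Rel2 = {BD}.
D → CF applies, adding CF
Closure: {BCDF}.

BCDF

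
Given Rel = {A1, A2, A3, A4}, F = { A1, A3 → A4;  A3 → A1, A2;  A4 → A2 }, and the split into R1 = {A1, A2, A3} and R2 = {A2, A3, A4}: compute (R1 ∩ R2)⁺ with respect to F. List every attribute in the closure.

R1 ∩ R2 = {A2, A3}.
A3 → A1, A2 applies, adding A1
A1, A3 → A4 applies, adding A4
Closure: {A1, A2, A3, A4}.

A1, A2, A3, A4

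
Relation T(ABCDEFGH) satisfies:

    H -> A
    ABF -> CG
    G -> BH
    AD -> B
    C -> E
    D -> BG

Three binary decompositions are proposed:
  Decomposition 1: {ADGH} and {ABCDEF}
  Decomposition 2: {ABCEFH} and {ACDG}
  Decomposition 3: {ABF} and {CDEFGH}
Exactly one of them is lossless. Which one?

Decomposition 1

Decomposition 1: common = {AD}, closure = {ABDGH} → lossless.
Decomposition 2: common = {AC}, closure = {ACE} → lossy.
Decomposition 3: common = {F}, closure = {F} → lossy.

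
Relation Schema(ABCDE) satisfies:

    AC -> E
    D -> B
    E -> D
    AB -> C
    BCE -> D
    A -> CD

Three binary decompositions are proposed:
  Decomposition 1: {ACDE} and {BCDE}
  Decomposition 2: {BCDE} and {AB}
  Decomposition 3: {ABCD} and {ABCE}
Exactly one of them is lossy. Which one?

Decomposition 1: common = {CDE}, closure = {BCDE} → lossless.
Decomposition 2: common = {B}, closure = {B} → lossy.
Decomposition 3: common = {ABC}, closure = {ABCDE} → lossless.

Decomposition 2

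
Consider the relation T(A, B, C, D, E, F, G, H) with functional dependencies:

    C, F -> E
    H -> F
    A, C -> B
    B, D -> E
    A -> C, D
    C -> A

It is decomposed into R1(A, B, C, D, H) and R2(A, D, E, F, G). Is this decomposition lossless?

No

Common attributes: R1 ∩ R2 = {A, D}.
Closure of {A, D}: A → C, D applies, adding C; A, C → B applies, adding B; B, D → E applies, adding E. So (A, D)⁺ = {A, B, C, D, E}.
The closure contains neither all of R1 = {A, B, C, D, H} nor all of R2 = {A, D, E, F, G}, so the common attributes are not a superkey of either fragment. The join is lossy.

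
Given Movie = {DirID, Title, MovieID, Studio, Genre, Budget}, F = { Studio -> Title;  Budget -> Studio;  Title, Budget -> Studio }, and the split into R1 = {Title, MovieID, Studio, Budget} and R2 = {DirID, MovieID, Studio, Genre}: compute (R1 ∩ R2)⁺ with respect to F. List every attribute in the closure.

Title, MovieID, Studio

R1 ∩ R2 = {MovieID, Studio}.
Studio → Title applies, adding Title
Closure: {Title, MovieID, Studio}.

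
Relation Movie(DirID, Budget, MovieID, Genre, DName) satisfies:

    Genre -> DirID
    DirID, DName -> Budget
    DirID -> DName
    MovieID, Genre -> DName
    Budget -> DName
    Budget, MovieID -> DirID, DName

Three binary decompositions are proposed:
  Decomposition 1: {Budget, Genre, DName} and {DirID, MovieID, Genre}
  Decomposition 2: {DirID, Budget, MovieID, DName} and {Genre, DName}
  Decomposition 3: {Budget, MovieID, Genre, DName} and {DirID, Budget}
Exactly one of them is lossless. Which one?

Decomposition 1

Decomposition 1: common = {Genre}, closure = {DirID, Budget, Genre, DName} → lossless.
Decomposition 2: common = {DName}, closure = {DName} → lossy.
Decomposition 3: common = {Budget}, closure = {Budget, DName} → lossy.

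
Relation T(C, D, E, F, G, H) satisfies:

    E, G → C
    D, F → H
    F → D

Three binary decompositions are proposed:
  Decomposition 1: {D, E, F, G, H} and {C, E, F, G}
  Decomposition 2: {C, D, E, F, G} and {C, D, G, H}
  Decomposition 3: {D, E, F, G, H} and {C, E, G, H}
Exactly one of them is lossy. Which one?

Decomposition 1: common = {E, F, G}, closure = {C, D, E, F, G, H} → lossless.
Decomposition 2: common = {C, D, G}, closure = {C, D, G} → lossy.
Decomposition 3: common = {E, G, H}, closure = {C, E, G, H} → lossless.

Decomposition 2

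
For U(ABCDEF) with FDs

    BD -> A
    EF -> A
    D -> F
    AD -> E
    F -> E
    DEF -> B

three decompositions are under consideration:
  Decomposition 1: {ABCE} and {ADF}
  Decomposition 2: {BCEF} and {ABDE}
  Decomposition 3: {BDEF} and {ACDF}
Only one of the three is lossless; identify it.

Decomposition 3

Decomposition 1: common = {A}, closure = {A} → lossy.
Decomposition 2: common = {BE}, closure = {BE} → lossy.
Decomposition 3: common = {DF}, closure = {ABDEF} → lossless.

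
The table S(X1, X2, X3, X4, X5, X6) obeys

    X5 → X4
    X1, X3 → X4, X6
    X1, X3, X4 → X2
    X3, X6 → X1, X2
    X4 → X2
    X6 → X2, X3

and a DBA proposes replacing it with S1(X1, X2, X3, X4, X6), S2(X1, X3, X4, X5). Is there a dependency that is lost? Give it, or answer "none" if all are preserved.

none

X5 → X4 lies within S2.
X1, X3 → X4, X6 lies within S1.
X1, X3, X4 → X2 lies within S1.
X3, X6 → X1, X2 lies within S1.
X4 → X2 lies within S1.
X6 → X2, X3 lies within S1.
Every dependency is enforceable on the fragments, so the decomposition is dependency-preserving.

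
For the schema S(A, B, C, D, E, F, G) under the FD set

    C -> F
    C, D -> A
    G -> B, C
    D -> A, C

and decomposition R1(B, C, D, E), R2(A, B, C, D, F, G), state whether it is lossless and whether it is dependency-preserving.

Lossless test: (B, C, D)⁺ = {A, B, C, D, F}, which is a superkey of neither fragment — lossy.
Dependency preservation: every FD's attributes lie within a single fragment, so each can be enforced locally — preserved.

lossy but dependency-preserving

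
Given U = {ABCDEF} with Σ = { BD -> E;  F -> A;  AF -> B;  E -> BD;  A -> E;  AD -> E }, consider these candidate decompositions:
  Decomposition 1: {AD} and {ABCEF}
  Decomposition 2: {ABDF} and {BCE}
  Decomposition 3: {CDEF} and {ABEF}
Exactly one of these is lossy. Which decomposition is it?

Decomposition 2

Decomposition 1: common = {A}, closure = {ABDE} → lossless.
Decomposition 2: common = {B}, closure = {B} → lossy.
Decomposition 3: common = {EF}, closure = {ABDEF} → lossless.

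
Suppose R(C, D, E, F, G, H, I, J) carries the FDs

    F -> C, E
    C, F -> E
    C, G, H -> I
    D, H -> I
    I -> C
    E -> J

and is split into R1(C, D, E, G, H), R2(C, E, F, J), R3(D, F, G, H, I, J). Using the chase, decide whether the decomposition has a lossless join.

Yes

Chase test. Columns are C, D, E, F, G, H, I, J; row i has aⱼ where attribute j ∈ Ri, else bᵢⱼ.
Initial tableau (one row per fragment):
  row 1: a1 a2 a3 b14 a5 a6 b17 b18
  row 2: a1 b22 a3 a4 b25 b26 b27 a8
  row 3: b31 a2 b33 a4 a5 a6 a7 a8
Rows 2 and 3 agree on F; apply F→C, E and equate their C, E entries.
Rows 1 and 3 agree on C, G, H; apply C, G, H→I and equate their I entries.
Rows 1 and 2 agree on E; apply E→J and equate their J entries.
Row 3 is now all distinguished symbols — the join is lossless.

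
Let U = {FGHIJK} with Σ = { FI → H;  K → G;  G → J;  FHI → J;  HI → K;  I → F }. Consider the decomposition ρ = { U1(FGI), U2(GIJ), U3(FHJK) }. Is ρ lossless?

No

Chase test. Columns are FGHIJK; row i has aⱼ where attribute j ∈ Ui, else bᵢⱼ.
Initial tableau (one row per fragment):
  row 1: a1 a2 b13 a4 b15 b16
  row 2: b21 a2 b23 a4 a5 b26
  row 3: a1 b32 a3 b34 a5 a6
Rows 1 and 2 agree on G; apply G→J and equate their J entries.
Rows 1 and 2 agree on I; apply I→F and equate their F entries.
Rows 1 and 2 agree on FI; apply FI→H and equate their H entries.
Rows 1 and 2 agree on HI; apply HI→K and equate their K entries.
No row becomes fully distinguished — the join is lossy.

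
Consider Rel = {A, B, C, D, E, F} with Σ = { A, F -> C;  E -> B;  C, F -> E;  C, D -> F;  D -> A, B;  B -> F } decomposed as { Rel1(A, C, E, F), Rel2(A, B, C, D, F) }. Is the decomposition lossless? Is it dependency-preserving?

lossless but not dependency-preserving

Lossless test: (A, C, F)⁺ = {A, B, C, E, F}, which contains all of one fragment — lossless.
Dependency preservation: the restricted closure of {E} across the fragments never reaches {B}, so E → B cannot be enforced without a join — not preserved.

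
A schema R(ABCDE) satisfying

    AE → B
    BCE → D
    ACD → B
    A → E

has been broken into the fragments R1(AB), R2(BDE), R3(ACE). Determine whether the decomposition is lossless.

No

Chase test. Columns are ABCDE; row i has aⱼ where attribute j ∈ Ri, else bᵢⱼ.
Initial tableau (one row per fragment):
  row 1: a1 a2 b13 b14 b15
  row 2: b21 a2 b23 a4 a5
  row 3: a1 b32 a3 b34 a5
Rows 1 and 3 agree on A; apply A→E and equate their E entries.
Rows 1 and 3 agree on AE; apply AE→B and equate their B entries.
No row becomes fully distinguished — the join is lossy.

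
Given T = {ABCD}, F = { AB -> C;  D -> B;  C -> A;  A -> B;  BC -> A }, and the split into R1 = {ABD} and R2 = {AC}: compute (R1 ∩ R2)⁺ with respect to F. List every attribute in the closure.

ABC

R1 ∩ R2 = {A}.
A → B applies, adding B
AB → C applies, adding C
Closure: {ABC}.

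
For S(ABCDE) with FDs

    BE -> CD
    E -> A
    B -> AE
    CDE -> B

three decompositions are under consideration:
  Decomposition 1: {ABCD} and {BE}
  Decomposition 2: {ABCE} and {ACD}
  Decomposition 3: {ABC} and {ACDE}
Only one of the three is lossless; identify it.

Decomposition 1: common = {B}, closure = {ABCDE} → lossless.
Decomposition 2: common = {AC}, closure = {AC} → lossy.
Decomposition 3: common = {AC}, closure = {AC} → lossy.

Decomposition 1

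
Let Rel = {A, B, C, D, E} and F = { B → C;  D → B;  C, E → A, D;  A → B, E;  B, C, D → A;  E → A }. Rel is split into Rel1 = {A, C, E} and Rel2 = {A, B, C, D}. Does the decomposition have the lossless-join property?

Common attributes: Rel1 ∩ Rel2 = {A, C}.
Closure of {A, C}: A → B, E applies, adding B, E; C, E → A, D applies, adding D. So (A, C)⁺ = {A, B, C, D, E}.
This closure contains every attribute of Rel1, so Rel1 ∩ Rel2 → Rel1. The join is lossless.

Yes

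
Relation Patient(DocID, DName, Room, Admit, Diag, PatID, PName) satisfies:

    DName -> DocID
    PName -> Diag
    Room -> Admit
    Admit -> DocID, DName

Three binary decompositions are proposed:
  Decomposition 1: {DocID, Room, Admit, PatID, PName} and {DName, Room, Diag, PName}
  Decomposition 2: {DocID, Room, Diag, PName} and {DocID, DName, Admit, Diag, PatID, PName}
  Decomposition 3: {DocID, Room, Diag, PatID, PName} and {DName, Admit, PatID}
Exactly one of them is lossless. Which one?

Decomposition 1: common = {Room, PName}, closure = {DocID, DName, Room, Admit, Diag, PName} → lossless.
Decomposition 2: common = {DocID, Diag, PName}, closure = {DocID, Diag, PName} → lossy.
Decomposition 3: common = {PatID}, closure = {PatID} → lossy.

Decomposition 1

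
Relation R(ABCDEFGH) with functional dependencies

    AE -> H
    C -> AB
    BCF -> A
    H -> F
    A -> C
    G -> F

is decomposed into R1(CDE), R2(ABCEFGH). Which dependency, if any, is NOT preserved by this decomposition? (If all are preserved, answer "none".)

none

AE → H lies within R2.
C → AB lies within R2.
BCF → A lies within R2.
H → F lies within R2.
A → C lies within R2.
G → F lies within R2.
Every dependency is enforceable on the fragments, so the decomposition is dependency-preserving.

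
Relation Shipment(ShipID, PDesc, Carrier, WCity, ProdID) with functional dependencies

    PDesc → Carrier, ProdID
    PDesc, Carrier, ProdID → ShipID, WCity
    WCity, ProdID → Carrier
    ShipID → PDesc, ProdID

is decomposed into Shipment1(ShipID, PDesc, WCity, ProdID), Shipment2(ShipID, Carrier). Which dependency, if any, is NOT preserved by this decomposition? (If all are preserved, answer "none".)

Check WCity, ProdID → Carrier: no single fragment contains all of {Carrier, WCity, ProdID}, and the restricted closure of {WCity, ProdID} across the fragments never reaches {Carrier}.
PDesc → Carrier, ProdID is preserved.
PDesc, Carrier, ProdID → ShipID, WCity is preserved.
ShipID → PDesc, ProdID is preserved.

WCity, ProdID → Carrier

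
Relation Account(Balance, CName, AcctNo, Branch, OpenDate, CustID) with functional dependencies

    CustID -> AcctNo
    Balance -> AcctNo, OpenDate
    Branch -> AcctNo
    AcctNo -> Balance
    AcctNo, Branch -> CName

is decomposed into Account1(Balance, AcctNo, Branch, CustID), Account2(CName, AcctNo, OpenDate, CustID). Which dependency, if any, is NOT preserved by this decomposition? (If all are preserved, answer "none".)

AcctNo, Branch -> CName

Check AcctNo, Branch → CName: no single fragment contains all of {CName, AcctNo, Branch}, and the restricted closure of {AcctNo, Branch} across the fragments never reaches {CName}.
CustID → AcctNo is preserved.
Balance → AcctNo, OpenDate is preserved.
Branch → AcctNo is preserved.
AcctNo → Balance is preserved.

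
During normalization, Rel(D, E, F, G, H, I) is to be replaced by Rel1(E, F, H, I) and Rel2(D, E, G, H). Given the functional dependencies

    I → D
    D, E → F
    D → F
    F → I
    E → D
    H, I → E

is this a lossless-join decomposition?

Yes

Common attributes: Rel1 ∩ Rel2 = {E, H}.
Closure of {E, H}: E → D applies, adding D; D, E → F applies, adding F; F → I applies, adding I. So (E, H)⁺ = {D, E, F, H, I}.
This closure contains every attribute of Rel1, so Rel1 ∩ Rel2 → Rel1. The join is lossless.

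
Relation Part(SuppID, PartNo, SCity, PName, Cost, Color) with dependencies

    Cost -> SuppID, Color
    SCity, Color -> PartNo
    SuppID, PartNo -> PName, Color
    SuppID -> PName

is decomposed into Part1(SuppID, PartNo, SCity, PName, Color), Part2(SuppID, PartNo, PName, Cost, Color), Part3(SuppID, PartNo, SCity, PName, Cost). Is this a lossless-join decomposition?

Yes

Chase test. Columns are SuppID, PartNo, SCity, PName, Cost, Color; row i has aⱼ where attribute j ∈ Parti, else bᵢⱼ.
Initial tableau (one row per fragment):
  row 1: a1 a2 a3 a4 b15 a6
  row 2: a1 a2 b23 a4 a5 a6
  row 3: a1 a2 a3 a4 a5 b36
Rows 2 and 3 agree on Cost; apply Cost→SuppID, Color and equate their SuppID, Color entries.
Row 3 is now all distinguished symbols — the join is lossless.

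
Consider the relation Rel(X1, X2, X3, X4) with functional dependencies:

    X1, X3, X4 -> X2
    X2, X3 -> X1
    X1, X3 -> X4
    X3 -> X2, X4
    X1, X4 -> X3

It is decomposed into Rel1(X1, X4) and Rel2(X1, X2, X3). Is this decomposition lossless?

Common attributes: Rel1 ∩ Rel2 = {X1}.
No dependency enlarges {X1}, so (X1)⁺ = {X1}.
The closure contains neither all of Rel1 = {X1, X4} nor all of Rel2 = {X1, X2, X3}, so the common attributes are not a superkey of either fragment. The join is lossy.

No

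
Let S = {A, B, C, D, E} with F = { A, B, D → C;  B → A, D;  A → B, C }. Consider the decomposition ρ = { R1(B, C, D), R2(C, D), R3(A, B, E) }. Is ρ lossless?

Chase test. Columns are A, B, C, D, E; row i has aⱼ where attribute j ∈ Ri, else bᵢⱼ.
Initial tableau (one row per fragment):
  row 1: b11 a2 a3 a4 b15
  row 2: b21 b22 a3 a4 b25
  row 3: a1 a2 b33 b34 a5
Rows 1 and 3 agree on B; apply B→A, D and equate their A, D entries.
Rows 1 and 3 agree on A; apply A→B, C and equate their B, C entries.
Row 3 is now all distinguished symbols — the join is lossless.

Yes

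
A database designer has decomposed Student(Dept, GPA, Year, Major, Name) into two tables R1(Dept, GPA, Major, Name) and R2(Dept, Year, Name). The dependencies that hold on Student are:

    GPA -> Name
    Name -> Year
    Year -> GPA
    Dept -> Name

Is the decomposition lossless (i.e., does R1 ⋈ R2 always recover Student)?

Yes

Common attributes: R1 ∩ R2 = {Dept, Name}.
Closure of {Dept, Name}: Name → Year applies, adding Year; Year → GPA applies, adding GPA. So (Dept, Name)⁺ = {Dept, GPA, Year, Name}.
This closure contains every attribute of R2, so R1 ∩ R2 → R2. The join is lossless.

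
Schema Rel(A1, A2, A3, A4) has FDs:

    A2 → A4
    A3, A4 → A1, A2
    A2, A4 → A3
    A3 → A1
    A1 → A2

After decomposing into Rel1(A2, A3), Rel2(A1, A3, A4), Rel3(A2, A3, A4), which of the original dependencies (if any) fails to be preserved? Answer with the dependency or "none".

none

A2 → A4 lies within Rel3.
A3, A4 → A1, A2: restricted closure across fragments reaches A1, A2.
A2, A4 → A3 lies within Rel3.
A3 → A1 lies within Rel2.
A1 → A2: restricted closure across fragments reaches A2.
Every dependency is enforceable on the fragments, so the decomposition is dependency-preserving.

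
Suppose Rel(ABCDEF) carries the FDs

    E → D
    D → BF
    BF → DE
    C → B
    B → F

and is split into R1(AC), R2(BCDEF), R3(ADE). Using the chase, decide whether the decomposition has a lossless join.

Chase test. Columns are ABCDEF; row i has aⱼ where attribute j ∈ Ri, else bᵢⱼ.
Initial tableau (one row per fragment):
  row 1: a1 b12 a3 b14 b15 b16
  row 2: b21 a2 a3 a4 a5 a6
  row 3: a1 b32 b33 a4 a5 b36
Rows 2 and 3 agree on D; apply D→BF and equate their BF entries.
Rows 1 and 2 agree on C; apply C→B and equate their B entries.
Rows 1 and 2 agree on B; apply B→F and equate their F entries.
Rows 1 and 2 agree on BF; apply BF→DE and equate their DE entries.
Row 1 is now all distinguished symbols — the join is lossless.

Yes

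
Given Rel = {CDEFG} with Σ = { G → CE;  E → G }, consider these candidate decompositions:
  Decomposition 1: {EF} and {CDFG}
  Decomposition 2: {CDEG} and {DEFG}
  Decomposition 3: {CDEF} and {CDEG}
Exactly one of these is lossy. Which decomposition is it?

Decomposition 1

Decomposition 1: common = {F}, closure = {F} → lossy.
Decomposition 2: common = {DEG}, closure = {CDEG} → lossless.
Decomposition 3: common = {CDE}, closure = {CDEG} → lossless.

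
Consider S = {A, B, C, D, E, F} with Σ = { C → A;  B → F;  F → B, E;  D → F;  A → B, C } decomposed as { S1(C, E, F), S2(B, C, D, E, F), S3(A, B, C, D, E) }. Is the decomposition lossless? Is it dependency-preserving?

lossless and dependency-preserving

Lossless test (chase): Rows 1 and 2 agree on C; apply C→A and equate their A entries. Rows 1 and 3 agree on C; apply C→A and equate their A entries. Rows 2 and 3 agree on B; apply B→F and equate their F entries. Rows 1 and 2 agree on F; apply F→B, E and equate their B, E entries. Row 2 is now all distinguished symbols — the join is lossless.
Dependency preservation: every FD's attributes lie within a single fragment, so each can be enforced locally — preserved.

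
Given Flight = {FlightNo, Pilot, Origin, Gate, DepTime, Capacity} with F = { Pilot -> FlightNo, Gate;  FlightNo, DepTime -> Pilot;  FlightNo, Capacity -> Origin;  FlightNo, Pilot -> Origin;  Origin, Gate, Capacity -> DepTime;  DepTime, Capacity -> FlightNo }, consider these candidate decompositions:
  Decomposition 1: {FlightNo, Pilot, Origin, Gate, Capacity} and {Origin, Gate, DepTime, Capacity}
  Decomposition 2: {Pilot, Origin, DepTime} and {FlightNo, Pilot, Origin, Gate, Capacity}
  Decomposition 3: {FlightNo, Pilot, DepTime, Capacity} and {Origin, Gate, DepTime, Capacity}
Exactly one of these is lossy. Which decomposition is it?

Decomposition 1: common = {Origin, Gate, Capacity}, closure = {FlightNo, Pilot, Origin, Gate, DepTime, Capacity} → lossless.
Decomposition 2: common = {Pilot, Origin}, closure = {FlightNo, Pilot, Origin, Gate} → lossy.
Decomposition 3: common = {DepTime, Capacity}, closure = {FlightNo, Pilot, Origin, Gate, DepTime, Capacity} → lossless.

Decomposition 2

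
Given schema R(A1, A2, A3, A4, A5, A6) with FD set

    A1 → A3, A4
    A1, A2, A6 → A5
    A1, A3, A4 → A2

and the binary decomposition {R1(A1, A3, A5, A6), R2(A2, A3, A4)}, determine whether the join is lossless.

Common attributes: R1 ∩ R2 = {A3}.
No dependency enlarges {A3}, so (A3)⁺ = {A3}.
The closure contains neither all of R1 = {A1, A3, A5, A6} nor all of R2 = {A2, A3, A4}, so the common attributes are not a superkey of either fragment. The join is lossy.

No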